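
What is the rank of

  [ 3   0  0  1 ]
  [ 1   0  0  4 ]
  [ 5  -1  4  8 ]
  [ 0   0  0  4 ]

ρ1 → 1/3·ρ1
  [ 1   0  0  1/3 ]
  [ 1   0  0    4 ]
  [ 5  -1  4    8 ]
  [ 0   0  0    4 ]
ρ2 → ρ2 − ρ1
  [ 1   0  0   1/3 ]
  [ 0   0  0  11/3 ]
  [ 5  -1  4     8 ]
  [ 0   0  0     4 ]
ρ3 → ρ3 − 5·ρ1
  [ 1   0  0   1/3 ]
  [ 0   0  0  11/3 ]
  [ 0  -1  4  19/3 ]
  [ 0   0  0     4 ]
ρ2 <-> ρ3
  [ 1   0  0   1/3 ]
  [ 0  -1  4  19/3 ]
  [ 0   0  0  11/3 ]
  [ 0   0  0     4 ]
ρ2 → -1·ρ2
  [ 1  0   0    1/3 ]
  [ 0  1  -4  -19/3 ]
  [ 0  0   0   11/3 ]
  [ 0  0   0      4 ]
ρ3 → 3/11·ρ3
  [ 1  0   0    1/3 ]
  [ 0  1  -4  -19/3 ]
  [ 0  0   0      1 ]
  [ 0  0   0      4 ]
ρ4 → ρ4 − 4·ρ3
  [ 1  0   0    1/3 ]
  [ 0  1  -4  -19/3 ]
  [ 0  0   0      1 ]
  [ 0  0   0      0 ]
ρ2 → ρ2 + 19/3·ρ3
  [ 1  0   0  1/3 ]
  [ 0  1  -4    0 ]
  [ 0  0   0    1 ]
  [ 0  0   0    0 ]
ρ1 → ρ1 − 1/3·ρ3
  [ 1  0   0  0 ]
  [ 0  1  -4  0 ]
  [ 0  0   0  1 ]
  [ 0  0   0  0 ]
The reduced form has 3 nonzero rows.

rank = 3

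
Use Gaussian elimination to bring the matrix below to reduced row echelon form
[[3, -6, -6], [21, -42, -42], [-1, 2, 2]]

ρ1 := 1/3·ρ1
  [  1   -2   -2 ]
  [ 21  -42  -42 ]
  [ -1    2    2 ]
ρ2 := ρ2 − 21·ρ1
  [  1  -2  -2 ]
  [  0   0   0 ]
  [ -1   2   2 ]
ρ3 := ρ3 + ρ1
  [ 1  -2  -2 ]
  [ 0   0   0 ]
  [ 0   0   0 ]

[[1, -2, -2], [0, 0, 0], [0, 0, 0]]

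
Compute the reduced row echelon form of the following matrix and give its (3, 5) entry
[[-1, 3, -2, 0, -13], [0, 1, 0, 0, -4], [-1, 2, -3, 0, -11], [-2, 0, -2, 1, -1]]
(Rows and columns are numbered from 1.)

2

R1 → -1·R1
  [  1  -3   2  0   13 ]
  [  0   1   0  0   -4 ]
  [ -1   2  -3  0  -11 ]
  [ -2   0  -2  1   -1 ]
R3 → R3 + R1
  [  1  -3   2  0  13 ]
  [  0   1   0  0  -4 ]
  [  0  -1  -1  0   2 ]
  [ -2   0  -2  1  -1 ]
R4 → R4 + 2·R1
  [ 1  -3   2  0  13 ]
  [ 0   1   0  0  -4 ]
  [ 0  -1  -1  0   2 ]
  [ 0  -6   2  1  25 ]
R3 → R3 + R2
  [ 1  -3   2  0  13 ]
  [ 0   1   0  0  -4 ]
  [ 0   0  -1  0  -2 ]
  [ 0  -6   2  1  25 ]
R4 → R4 + 6·R2
  [ 1  -3   2  0  13 ]
  [ 0   1   0  0  -4 ]
  [ 0   0  -1  0  -2 ]
  [ 0   0   2  1   1 ]
R3 → -1·R3
  [ 1  -3  2  0  13 ]
  [ 0   1  0  0  -4 ]
  [ 0   0  1  0   2 ]
  [ 0   0  2  1   1 ]
R4 → R4 − 2·R3
  [ 1  -3  2  0  13 ]
  [ 0   1  0  0  -4 ]
  [ 0   0  1  0   2 ]
  [ 0   0  0  1  -3 ]
R1 → R1 − 2·R3
  [ 1  -3  0  0   9 ]
  [ 0   1  0  0  -4 ]
  [ 0   0  1  0   2 ]
  [ 0   0  0  1  -3 ]
R1 → R1 + 3·R2
  [ 1  0  0  0  -3 ]
  [ 0  1  0  0  -4 ]
  [ 0  0  1  0   2 ]
  [ 0  0  0  1  -3 ]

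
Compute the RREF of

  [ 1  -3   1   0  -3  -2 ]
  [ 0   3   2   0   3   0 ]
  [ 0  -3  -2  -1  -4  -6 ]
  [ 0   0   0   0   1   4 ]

R2 ← 1/3·R2
  [ 1  -3    1   0  -3  -2 ]
  [ 0   1  2/3   0   1   0 ]
  [ 0  -3   -2  -1  -4  -6 ]
  [ 0   0    0   0   1   4 ]
R3 ← R3 + 3·R2
  [ 1  -3    1   0  -3  -2 ]
  [ 0   1  2/3   0   1   0 ]
  [ 0   0    0  -1  -1  -6 ]
  [ 0   0    0   0   1   4 ]
R3 ← -1·R3
  [ 1  -3    1  0  -3  -2 ]
  [ 0   1  2/3  0   1   0 ]
  [ 0   0    0  1   1   6 ]
  [ 0   0    0  0   1   4 ]
R3 ← R3 − R4
  [ 1  -3    1  0  -3  -2 ]
  [ 0   1  2/3  0   1   0 ]
  [ 0   0    0  1   0   2 ]
  [ 0   0    0  0   1   4 ]
R2 ← R2 − R4
  [ 1  -3    1  0  -3  -2 ]
  [ 0   1  2/3  0   0  -4 ]
  [ 0   0    0  1   0   2 ]
  [ 0   0    0  0   1   4 ]
R1 ← R1 + 3·R4
  [ 1  -3    1  0  0  10 ]
  [ 0   1  2/3  0  0  -4 ]
  [ 0   0    0  1  0   2 ]
  [ 0   0    0  0  1   4 ]
R1 ← R1 + 3·R2
  [ 1  0    3  0  0  -2 ]
  [ 0  1  2/3  0  0  -4 ]
  [ 0  0    0  1  0   2 ]
  [ 0  0    0  0  1   4 ]

[[1, 0, 3, 0, 0, -2], [0, 1, 2/3, 0, 0, -4], [0, 0, 0, 1, 0, 2], [0, 0, 0, 0, 1, 4]]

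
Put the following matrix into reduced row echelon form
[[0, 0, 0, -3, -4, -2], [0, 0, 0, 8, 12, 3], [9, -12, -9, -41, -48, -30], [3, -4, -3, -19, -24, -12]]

[[1, -4/3, -1, 0, 0, 1], [0, 0, 0, 1, 0, 3], [0, 0, 0, 0, 1, -7/4], [0, 0, 0, 0, 0, 0]]

R1 ↔ R3
R1 ← 1/9·R1
R4 ← R4 − 3·R1
R2 ← 1/8·R2
R3 ← R3 + 3·R2
R4 ← R4 + 16/3·R2
R3 ← 2·R3
R2 ← R2 − 3/2·R3
R1 ← R1 + 16/3·R3
R1 ← R1 + 41/9·R2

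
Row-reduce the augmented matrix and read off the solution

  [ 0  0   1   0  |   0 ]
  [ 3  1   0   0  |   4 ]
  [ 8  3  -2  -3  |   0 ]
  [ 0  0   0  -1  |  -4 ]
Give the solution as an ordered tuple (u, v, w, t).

Swap r1 and r2.
  [ 3  1   0   0  |   4 ]
  [ 0  0   1   0  |   0 ]
  [ 8  3  -2  -3  |   0 ]
  [ 0  0   0  -1  |  -4 ]
Multiply r1 by 1/3.
  [ 1  1/3   0   0  |  4/3 ]
  [ 0    0   1   0  |    0 ]
  [ 8    3  -2  -3  |    0 ]
  [ 0    0   0  -1  |   -4 ]
Subtract 8 times r1 from r3.
  [ 1  1/3   0   0  |    4/3 ]
  [ 0    0   1   0  |      0 ]
  [ 0  1/3  -2  -3  |  -32/3 ]
  [ 0    0   0  -1  |     -4 ]
Swap r2 and r3.
  [ 1  1/3   0   0  |    4/3 ]
  [ 0  1/3  -2  -3  |  -32/3 ]
  [ 0    0   1   0  |      0 ]
  [ 0    0   0  -1  |     -4 ]
Multiply r2 by 3.
  [ 1  1/3   0   0  |  4/3 ]
  [ 0    1  -6  -9  |  -32 ]
  [ 0    0   1   0  |    0 ]
  [ 0    0   0  -1  |   -4 ]
Multiply r4 by -1.
  [ 1  1/3   0   0  |  4/3 ]
  [ 0    1  -6  -9  |  -32 ]
  [ 0    0   1   0  |    0 ]
  [ 0    0   0   1  |    4 ]
Add 9 times r4 to r2.
  [ 1  1/3   0  0  |  4/3 ]
  [ 0    1  -6  0  |    4 ]
  [ 0    0   1  0  |    0 ]
  [ 0    0   0  1  |    4 ]
Add 6 times r3 to r2.
  [ 1  1/3  0  0  |  4/3 ]
  [ 0    1  0  0  |    4 ]
  [ 0    0  1  0  |    0 ]
  [ 0    0  0  1  |    4 ]
Subtract 1/3 times r2 from r1.
  [ 1  0  0  0  |  0 ]
  [ 0  1  0  0  |  4 ]
  [ 0  0  1  0  |  0 ]
  [ 0  0  0  1  |  4 ]
Reading off the last column: u = 0, v = 4, w = 0, t = 4.

(0, 4, 0, 4)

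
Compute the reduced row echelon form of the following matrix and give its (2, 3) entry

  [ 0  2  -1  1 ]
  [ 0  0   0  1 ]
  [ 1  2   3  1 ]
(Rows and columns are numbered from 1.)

r1 <=> r3
  [ 1  2   3  1 ]
  [ 0  0   0  1 ]
  [ 0  2  -1  1 ]
r2 <=> r3
  [ 1  2   3  1 ]
  [ 0  2  -1  1 ]
  [ 0  0   0  1 ]
r2 → 1/2·r2
  [ 1  2     3    1 ]
  [ 0  1  -1/2  1/2 ]
  [ 0  0     0    1 ]
r2 → r2 − 1/2·r3
  [ 1  2     3  1 ]
  [ 0  1  -1/2  0 ]
  [ 0  0     0  1 ]
r1 → r1 − r3
  [ 1  2     3  0 ]
  [ 0  1  -1/2  0 ]
  [ 0  0     0  1 ]
r1 → r1 − 2·r2
  [ 1  0     4  0 ]
  [ 0  1  -1/2  0 ]
  [ 0  0     0  1 ]

-1/2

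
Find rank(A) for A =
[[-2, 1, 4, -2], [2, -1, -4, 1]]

R1 ← -1/2·R1
  [ 1  -1/2  -2  1 ]
  [ 2    -1  -4  1 ]
R2 ← R2 − 2·R1
  [ 1  -1/2  -2   1 ]
  [ 0     0   0  -1 ]
R2 ← -1·R2
  [ 1  -1/2  -2  1 ]
  [ 0     0   0  1 ]
R1 ← R1 − R2
  [ 1  -1/2  -2  0 ]
  [ 0     0   0  1 ]
The reduced form has 2 nonzero rows.

rank = 2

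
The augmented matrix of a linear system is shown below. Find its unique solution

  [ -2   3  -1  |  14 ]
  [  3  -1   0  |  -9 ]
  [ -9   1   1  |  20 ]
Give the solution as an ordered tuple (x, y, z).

(-2, 3, -1)

Multiply R1 by -1/2.
  [  1  -3/2  1/2  |  -7 ]
  [  3    -1    0  |  -9 ]
  [ -9     1    1  |  20 ]
Subtract 3 times R1 from R2.
  [  1  -3/2   1/2  |  -7 ]
  [  0   7/2  -3/2  |  12 ]
  [ -9     1     1  |  20 ]
Add 9 times R1 to R3.
  [ 1   -3/2   1/2  |   -7 ]
  [ 0    7/2  -3/2  |   12 ]
  [ 0  -25/2  11/2  |  -43 ]
Multiply R2 by 2/7.
  [ 1   -3/2   1/2  |    -7 ]
  [ 0      1  -3/7  |  24/7 ]
  [ 0  -25/2  11/2  |   -43 ]
Add 25/2 times R2 to R3.
  [ 1  -3/2   1/2  |    -7 ]
  [ 0     1  -3/7  |  24/7 ]
  [ 0     0   1/7  |  -1/7 ]
Multiply R3 by 7.
  [ 1  -3/2   1/2  |    -7 ]
  [ 0     1  -3/7  |  24/7 ]
  [ 0     0     1  |    -1 ]
Add 3/7 times R3 to R2.
  [ 1  -3/2  1/2  |  -7 ]
  [ 0     1    0  |   3 ]
  [ 0     0    1  |  -1 ]
Subtract 1/2 times R3 from R1.
  [ 1  -3/2  0  |  -13/2 ]
  [ 0     1  0  |      3 ]
  [ 0     0  1  |     -1 ]
Add 3/2 times R2 to R1.
  [ 1  0  0  |  -2 ]
  [ 0  1  0  |   3 ]
  [ 0  0  1  |  -1 ]
Reading off the last column: x = -2, y = 3, z = -1.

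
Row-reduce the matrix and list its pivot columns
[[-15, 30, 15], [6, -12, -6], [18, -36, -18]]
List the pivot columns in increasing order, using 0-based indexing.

Multiply ρ1 by -1/15.
  [  1   -2   -1 ]
  [  6  -12   -6 ]
  [ 18  -36  -18 ]
Subtract 6 times ρ1 from ρ2.
  [  1   -2   -1 ]
  [  0    0    0 ]
  [ 18  -36  -18 ]
Subtract 18 times ρ1 from ρ3.
  [ 1  -2  -1 ]
  [ 0   0   0 ]
  [ 0   0   0 ]
Pivot columns are the columns containing a leading 1.

0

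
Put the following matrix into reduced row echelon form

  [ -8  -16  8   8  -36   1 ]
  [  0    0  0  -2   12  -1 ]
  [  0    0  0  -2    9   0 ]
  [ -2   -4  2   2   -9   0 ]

[[1, 2, -1, 0, 0, 0], [0, 0, 0, 1, 0, 0], [0, 0, 0, 0, 1, 0], [0, 0, 0, 0, 0, 1]]

R1 := -1/8·R1
  [  1   2  -1  -1  9/2  -1/8 ]
  [  0   0   0  -2   12    -1 ]
  [  0   0   0  -2    9     0 ]
  [ -2  -4   2   2   -9     0 ]
R4 := R4 + 2·R1
  [ 1  2  -1  -1  9/2  -1/8 ]
  [ 0  0   0  -2   12    -1 ]
  [ 0  0   0  -2    9     0 ]
  [ 0  0   0   0    0  -1/4 ]
R2 := -1/2·R2
  [ 1  2  -1  -1  9/2  -1/8 ]
  [ 0  0   0   1   -6   1/2 ]
  [ 0  0   0  -2    9     0 ]
  [ 0  0   0   0    0  -1/4 ]
R3 := R3 + 2·R2
  [ 1  2  -1  -1  9/2  -1/8 ]
  [ 0  0   0   1   -6   1/2 ]
  [ 0  0   0   0   -3     1 ]
  [ 0  0   0   0    0  -1/4 ]
R3 := -1/3·R3
  [ 1  2  -1  -1  9/2  -1/8 ]
  [ 0  0   0   1   -6   1/2 ]
  [ 0  0   0   0    1  -1/3 ]
  [ 0  0   0   0    0  -1/4 ]
R4 := -4·R4
  [ 1  2  -1  -1  9/2  -1/8 ]
  [ 0  0   0   1   -6   1/2 ]
  [ 0  0   0   0    1  -1/3 ]
  [ 0  0   0   0    0     1 ]
R3 := R3 + 1/3·R4
  [ 1  2  -1  -1  9/2  -1/8 ]
  [ 0  0   0   1   -6   1/2 ]
  [ 0  0   0   0    1     0 ]
  [ 0  0   0   0    0     1 ]
R2 := R2 − 1/2·R4
  [ 1  2  -1  -1  9/2  -1/8 ]
  [ 0  0   0   1   -6     0 ]
  [ 0  0   0   0    1     0 ]
  [ 0  0   0   0    0     1 ]
R1 := R1 + 1/8·R4
  [ 1  2  -1  -1  9/2  0 ]
  [ 0  0   0   1   -6  0 ]
  [ 0  0   0   0    1  0 ]
  [ 0  0   0   0    0  1 ]
R2 := R2 + 6·R3
  [ 1  2  -1  -1  9/2  0 ]
  [ 0  0   0   1    0  0 ]
  [ 0  0   0   0    1  0 ]
  [ 0  0   0   0    0  1 ]
R1 := R1 − 9/2·R3
  [ 1  2  -1  -1  0  0 ]
  [ 0  0   0   1  0  0 ]
  [ 0  0   0   0  1  0 ]
  [ 0  0   0   0  0  1 ]
R1 := R1 + R2
  [ 1  2  -1  0  0  0 ]
  [ 0  0   0  1  0  0 ]
  [ 0  0   0  0  1  0 ]
  [ 0  0   0  0  0  1 ]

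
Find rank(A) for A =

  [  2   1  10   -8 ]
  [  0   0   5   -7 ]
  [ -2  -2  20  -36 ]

r1 := 1/2·r1
  [  1  1/2   5   -4 ]
  [  0    0   5   -7 ]
  [ -2   -2  20  -36 ]
r3 := r3 + 2·r1
  [ 1  1/2   5   -4 ]
  [ 0    0   5   -7 ]
  [ 0   -1  30  -44 ]
r2 <-> r3
  [ 1  1/2   5   -4 ]
  [ 0   -1  30  -44 ]
  [ 0    0   5   -7 ]
r2 := -1·r2
  [ 1  1/2    5  -4 ]
  [ 0    1  -30  44 ]
  [ 0    0    5  -7 ]
r3 := 1/5·r3
  [ 1  1/2    5    -4 ]
  [ 0    1  -30    44 ]
  [ 0    0    1  -7/5 ]
r2 := r2 + 30·r3
  [ 1  1/2  5    -4 ]
  [ 0    1  0     2 ]
  [ 0    0  1  -7/5 ]
r1 := r1 − 5·r3
  [ 1  1/2  0     3 ]
  [ 0    1  0     2 ]
  [ 0    0  1  -7/5 ]
r1 := r1 − 1/2·r2
  [ 1  0  0     2 ]
  [ 0  1  0     2 ]
  [ 0  0  1  -7/5 ]
The reduced form has 3 nonzero rows.

rank = 3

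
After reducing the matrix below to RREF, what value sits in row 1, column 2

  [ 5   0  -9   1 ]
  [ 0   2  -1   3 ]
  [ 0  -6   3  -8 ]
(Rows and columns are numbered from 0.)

-1/2

Multiply R1 by 1/5.
  [ 1   0  -9/5  1/5 ]
  [ 0   2    -1    3 ]
  [ 0  -6     3   -8 ]
Multiply R2 by 1/2.
  [ 1   0  -9/5  1/5 ]
  [ 0   1  -1/2  3/2 ]
  [ 0  -6     3   -8 ]
Add 6 times R2 to R3.
  [ 1  0  -9/5  1/5 ]
  [ 0  1  -1/2  3/2 ]
  [ 0  0     0    1 ]
Subtract 3/2 times R3 from R2.
  [ 1  0  -9/5  1/5 ]
  [ 0  1  -1/2    0 ]
  [ 0  0     0    1 ]
Subtract 1/5 times R3 from R1.
  [ 1  0  -9/5  0 ]
  [ 0  1  -1/2  0 ]
  [ 0  0     0  1 ]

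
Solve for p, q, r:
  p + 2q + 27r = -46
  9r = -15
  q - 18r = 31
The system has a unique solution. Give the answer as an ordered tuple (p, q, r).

Form the augmented matrix and row-reduce:
  [ 1  2   27  |  -46 ]
  [ 0  0    9  |  -15 ]
  [ 0  1  -18  |   31 ]
r2 ↔ r3
  [ 1  2   27  |  -46 ]
  [ 0  1  -18  |   31 ]
  [ 0  0    9  |  -15 ]
r3 ← 1/9·r3
  [ 1  2   27  |   -46 ]
  [ 0  1  -18  |    31 ]
  [ 0  0    1  |  -5/3 ]
r2 ← r2 + 18·r3
  [ 1  2  27  |   -46 ]
  [ 0  1   0  |     1 ]
  [ 0  0   1  |  -5/3 ]
r1 ← r1 − 27·r3
  [ 1  2  0  |    -1 ]
  [ 0  1  0  |     1 ]
  [ 0  0  1  |  -5/3 ]
r1 ← r1 − 2·r2
  [ 1  0  0  |    -3 ]
  [ 0  1  0  |     1 ]
  [ 0  0  1  |  -5/3 ]
Reading off the last column: p = -3, q = 1, r = -5/3.

(-3, 1, -5/3)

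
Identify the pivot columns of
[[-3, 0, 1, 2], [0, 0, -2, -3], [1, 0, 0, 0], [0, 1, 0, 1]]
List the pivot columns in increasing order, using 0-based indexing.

Multiply R1 by -1/3.
  [ 1  0  -1/3  -2/3 ]
  [ 0  0    -2    -3 ]
  [ 1  0     0     0 ]
  [ 0  1     0     1 ]
Subtract R1 from R3.
  [ 1  0  -1/3  -2/3 ]
  [ 0  0    -2    -3 ]
  [ 0  0   1/3   2/3 ]
  [ 0  1     0     1 ]
Swap R2 and R4.
  [ 1  0  -1/3  -2/3 ]
  [ 0  1     0     1 ]
  [ 0  0   1/3   2/3 ]
  [ 0  0    -2    -3 ]
Multiply R3 by 3.
  [ 1  0  -1/3  -2/3 ]
  [ 0  1     0     1 ]
  [ 0  0     1     2 ]
  [ 0  0    -2    -3 ]
Add 2 times R3 to R4.
  [ 1  0  -1/3  -2/3 ]
  [ 0  1     0     1 ]
  [ 0  0     1     2 ]
  [ 0  0     0     1 ]
Subtract 2 times R4 from R3.
  [ 1  0  -1/3  -2/3 ]
  [ 0  1     0     1 ]
  [ 0  0     1     0 ]
  [ 0  0     0     1 ]
Subtract R4 from R2.
  [ 1  0  -1/3  -2/3 ]
  [ 0  1     0     0 ]
  [ 0  0     1     0 ]
  [ 0  0     0     1 ]
Add 2/3 times R4 to R1.
  [ 1  0  -1/3  0 ]
  [ 0  1     0  0 ]
  [ 0  0     1  0 ]
  [ 0  0     0  1 ]
Add 1/3 times R3 to R1.
  [ 1  0  0  0 ]
  [ 0  1  0  0 ]
  [ 0  0  1  0 ]
  [ 0  0  0  1 ]
Pivot columns are the columns containing a leading 1.

0, 1, 2, 3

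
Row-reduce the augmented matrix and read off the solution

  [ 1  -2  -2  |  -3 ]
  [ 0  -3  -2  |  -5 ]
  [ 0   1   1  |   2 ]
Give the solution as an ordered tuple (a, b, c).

(1, 1, 1)

ρ2 → -1/3·ρ2
  [ 1  -2   -2  |   -3 ]
  [ 0   1  2/3  |  5/3 ]
  [ 0   1    1  |    2 ]
ρ3 → ρ3 − ρ2
  [ 1  -2   -2  |   -3 ]
  [ 0   1  2/3  |  5/3 ]
  [ 0   0  1/3  |  1/3 ]
ρ3 → 3·ρ3
  [ 1  -2   -2  |   -3 ]
  [ 0   1  2/3  |  5/3 ]
  [ 0   0    1  |    1 ]
ρ2 → ρ2 − 2/3·ρ3
  [ 1  -2  -2  |  -3 ]
  [ 0   1   0  |   1 ]
  [ 0   0   1  |   1 ]
ρ1 → ρ1 + 2·ρ3
  [ 1  -2  0  |  -1 ]
  [ 0   1  0  |   1 ]
  [ 0   0  1  |   1 ]
ρ1 → ρ1 + 2·ρ2
  [ 1  0  0  |  1 ]
  [ 0  1  0  |  1 ]
  [ 0  0  1  |  1 ]
Reading off the last column: a = 1, b = 1, c = 1.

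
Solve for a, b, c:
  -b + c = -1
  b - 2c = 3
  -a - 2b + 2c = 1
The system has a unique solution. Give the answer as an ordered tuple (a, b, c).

(-3, -1, -2)

Form the augmented matrix and row-reduce:
  [  0  -1   1  |  -1 ]
  [  0   1  -2  |   3 ]
  [ -1  -2   2  |   1 ]
Swap R1 and R3.
  [ -1  -2   2  |   1 ]
  [  0   1  -2  |   3 ]
  [  0  -1   1  |  -1 ]
Multiply R1 by -1.
  [ 1   2  -2  |  -1 ]
  [ 0   1  -2  |   3 ]
  [ 0  -1   1  |  -1 ]
Add R2 to R3.
  [ 1  2  -2  |  -1 ]
  [ 0  1  -2  |   3 ]
  [ 0  0  -1  |   2 ]
Multiply R3 by -1.
  [ 1  2  -2  |  -1 ]
  [ 0  1  -2  |   3 ]
  [ 0  0   1  |  -2 ]
Add 2 times R3 to R2.
  [ 1  2  -2  |  -1 ]
  [ 0  1   0  |  -1 ]
  [ 0  0   1  |  -2 ]
Add 2 times R3 to R1.
  [ 1  2  0  |  -5 ]
  [ 0  1  0  |  -1 ]
  [ 0  0  1  |  -2 ]
Subtract 2 times R2 from R1.
  [ 1  0  0  |  -3 ]
  [ 0  1  0  |  -1 ]
  [ 0  0  1  |  -2 ]
Reading off the last column: a = -3, b = -1, c = -2.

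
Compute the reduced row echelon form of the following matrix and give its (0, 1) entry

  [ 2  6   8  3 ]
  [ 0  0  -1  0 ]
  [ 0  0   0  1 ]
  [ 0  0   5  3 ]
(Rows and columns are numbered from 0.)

3

Multiply r1 by 1/2.
Multiply r2 by -1.
Subtract 5 times r2 from r4.
Subtract 3 times r3 from r4.
Subtract 3/2 times r3 from r1.
Subtract 4 times r2 from r1.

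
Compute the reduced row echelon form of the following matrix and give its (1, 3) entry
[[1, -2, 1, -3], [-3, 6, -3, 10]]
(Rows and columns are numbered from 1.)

r2 → r2 + 3·r1
r1 → r1 + 3·r2

1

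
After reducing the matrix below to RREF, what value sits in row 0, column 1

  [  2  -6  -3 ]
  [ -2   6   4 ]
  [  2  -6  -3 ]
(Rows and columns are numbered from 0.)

R1 → 1/2·R1
  [  1  -3  -3/2 ]
  [ -2   6     4 ]
  [  2  -6    -3 ]
R2 → R2 + 2·R1
  [ 1  -3  -3/2 ]
  [ 0   0     1 ]
  [ 2  -6    -3 ]
R3 → R3 − 2·R1
  [ 1  -3  -3/2 ]
  [ 0   0     1 ]
  [ 0   0     0 ]
R1 → R1 + 3/2·R2
  [ 1  -3  0 ]
  [ 0   0  1 ]
  [ 0   0  0 ]

-3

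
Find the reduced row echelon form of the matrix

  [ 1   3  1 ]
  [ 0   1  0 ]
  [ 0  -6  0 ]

R3 := R3 + 6·R2
  [ 1  3  1 ]
  [ 0  1  0 ]
  [ 0  0  0 ]
R1 := R1 − 3·R2
  [ 1  0  1 ]
  [ 0  1  0 ]
  [ 0  0  0 ]

[[1, 0, 1], [0, 1, 0], [0, 0, 0]]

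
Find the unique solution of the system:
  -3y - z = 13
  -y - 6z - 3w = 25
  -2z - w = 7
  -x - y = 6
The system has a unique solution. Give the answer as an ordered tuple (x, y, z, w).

Form the augmented matrix and row-reduce:
  [  0  -3  -1   0  |  13 ]
  [  0  -1  -6  -3  |  25 ]
  [  0   0  -2  -1  |   7 ]
  [ -1  -1   0   0  |   6 ]
R1 <=> R4
R1 ← -1·R1
R2 ← -1·R2
R4 ← R4 + 3·R2
R3 ← -1/2·R3
R4 ← R4 − 17·R3
R4 ← 2·R4
R3 ← R3 − 1/2·R4
R2 ← R2 − 3·R4
R2 ← R2 − 6·R3
R1 ← R1 − R2
Reading off the last column: x = -2, y = -4, z = -1, w = -5.

(-2, -4, -1, -5)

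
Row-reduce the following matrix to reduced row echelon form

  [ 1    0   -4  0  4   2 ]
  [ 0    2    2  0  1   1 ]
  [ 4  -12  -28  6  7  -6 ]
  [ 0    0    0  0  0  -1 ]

[[1, 0, -4, 0, 4, 0], [0, 1, 1, 0, 1/2, 0], [0, 0, 0, 1, -1/2, 0], [0, 0, 0, 0, 0, 1]]

R3 := R3 − 4·R1
  [ 1    0   -4  0   4    2 ]
  [ 0    2    2  0   1    1 ]
  [ 0  -12  -12  6  -9  -14 ]
  [ 0    0    0  0   0   -1 ]
R2 := 1/2·R2
  [ 1    0   -4  0    4    2 ]
  [ 0    1    1  0  1/2  1/2 ]
  [ 0  -12  -12  6   -9  -14 ]
  [ 0    0    0  0    0   -1 ]
R3 := R3 + 12·R2
  [ 1  0  -4  0    4    2 ]
  [ 0  1   1  0  1/2  1/2 ]
  [ 0  0   0  6   -3   -8 ]
  [ 0  0   0  0    0   -1 ]
R3 := 1/6·R3
  [ 1  0  -4  0     4     2 ]
  [ 0  1   1  0   1/2   1/2 ]
  [ 0  0   0  1  -1/2  -4/3 ]
  [ 0  0   0  0     0    -1 ]
R4 := -1·R4
  [ 1  0  -4  0     4     2 ]
  [ 0  1   1  0   1/2   1/2 ]
  [ 0  0   0  1  -1/2  -4/3 ]
  [ 0  0   0  0     0     1 ]
R3 := R3 + 4/3·R4
  [ 1  0  -4  0     4    2 ]
  [ 0  1   1  0   1/2  1/2 ]
  [ 0  0   0  1  -1/2    0 ]
  [ 0  0   0  0     0    1 ]
R2 := R2 − 1/2·R4
  [ 1  0  -4  0     4  2 ]
  [ 0  1   1  0   1/2  0 ]
  [ 0  0   0  1  -1/2  0 ]
  [ 0  0   0  0     0  1 ]
R1 := R1 − 2·R4
  [ 1  0  -4  0     4  0 ]
  [ 0  1   1  0   1/2  0 ]
  [ 0  0   0  1  -1/2  0 ]
  [ 0  0   0  0     0  1 ]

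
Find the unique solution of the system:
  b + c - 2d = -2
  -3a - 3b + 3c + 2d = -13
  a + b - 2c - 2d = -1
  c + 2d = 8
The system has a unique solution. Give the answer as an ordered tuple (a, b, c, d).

(1, 6, 0, 4)

Form the augmented matrix and row-reduce:
  [  0   1   1  -2  |   -2 ]
  [ -3  -3   3   2  |  -13 ]
  [  1   1  -2  -2  |   -1 ]
  [  0   0   1   2  |    8 ]
Swap R1 and R2.
  [ -3  -3   3   2  |  -13 ]
  [  0   1   1  -2  |   -2 ]
  [  1   1  -2  -2  |   -1 ]
  [  0   0   1   2  |    8 ]
Multiply R1 by -1/3.
  [ 1  1  -1  -2/3  |  13/3 ]
  [ 0  1   1    -2  |    -2 ]
  [ 1  1  -2    -2  |    -1 ]
  [ 0  0   1     2  |     8 ]
Subtract R1 from R3.
  [ 1  1  -1  -2/3  |   13/3 ]
  [ 0  1   1    -2  |     -2 ]
  [ 0  0  -1  -4/3  |  -16/3 ]
  [ 0  0   1     2  |      8 ]
Multiply R3 by -1.
  [ 1  1  -1  -2/3  |  13/3 ]
  [ 0  1   1    -2  |    -2 ]
  [ 0  0   1   4/3  |  16/3 ]
  [ 0  0   1     2  |     8 ]
Subtract R3 from R4.
  [ 1  1  -1  -2/3  |  13/3 ]
  [ 0  1   1    -2  |    -2 ]
  [ 0  0   1   4/3  |  16/3 ]
  [ 0  0   0   2/3  |   8/3 ]
Multiply R4 by 3/2.
  [ 1  1  -1  -2/3  |  13/3 ]
  [ 0  1   1    -2  |    -2 ]
  [ 0  0   1   4/3  |  16/3 ]
  [ 0  0   0     1  |     4 ]
Subtract 4/3 times R4 from R3.
  [ 1  1  -1  -2/3  |  13/3 ]
  [ 0  1   1    -2  |    -2 ]
  [ 0  0   1     0  |     0 ]
  [ 0  0   0     1  |     4 ]
Add 2 times R4 to R2.
  [ 1  1  -1  -2/3  |  13/3 ]
  [ 0  1   1     0  |     6 ]
  [ 0  0   1     0  |     0 ]
  [ 0  0   0     1  |     4 ]
Add 2/3 times R4 to R1.
  [ 1  1  -1  0  |  7 ]
  [ 0  1   1  0  |  6 ]
  [ 0  0   1  0  |  0 ]
  [ 0  0   0  1  |  4 ]
Subtract R3 from R2.
  [ 1  1  -1  0  |  7 ]
  [ 0  1   0  0  |  6 ]
  [ 0  0   1  0  |  0 ]
  [ 0  0   0  1  |  4 ]
Add R3 to R1.
  [ 1  1  0  0  |  7 ]
  [ 0  1  0  0  |  6 ]
  [ 0  0  1  0  |  0 ]
  [ 0  0  0  1  |  4 ]
Subtract R2 from R1.
  [ 1  0  0  0  |  1 ]
  [ 0  1  0  0  |  6 ]
  [ 0  0  1  0  |  0 ]
  [ 0  0  0  1  |  4 ]
Reading off the last column: a = 1, b = 6, c = 0, d = 4.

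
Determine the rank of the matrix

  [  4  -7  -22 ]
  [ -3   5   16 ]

rank = 2

R1 := 1/4·R1
  [  1  -7/4  -11/2 ]
  [ -3     5     16 ]
R2 := R2 + 3·R1
  [ 1  -7/4  -11/2 ]
  [ 0  -1/4   -1/2 ]
R2 := -4·R2
  [ 1  -7/4  -11/2 ]
  [ 0     1      2 ]
R1 := R1 + 7/4·R2
  [ 1  0  -2 ]
  [ 0  1   2 ]
The reduced form has 2 nonzero rows.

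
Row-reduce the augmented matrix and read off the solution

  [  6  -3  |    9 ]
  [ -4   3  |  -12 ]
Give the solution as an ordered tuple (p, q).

(-3/2, -6)

R1 := 1/6·R1
  [  1  -1/2  |  3/2 ]
  [ -4     3  |  -12 ]
R2 := R2 + 4·R1
  [ 1  -1/2  |  3/2 ]
  [ 0     1  |   -6 ]
R1 := R1 + 1/2·R2
  [ 1  0  |  -3/2 ]
  [ 0  1  |    -6 ]
Reading off the last column: p = -3/2, q = -6.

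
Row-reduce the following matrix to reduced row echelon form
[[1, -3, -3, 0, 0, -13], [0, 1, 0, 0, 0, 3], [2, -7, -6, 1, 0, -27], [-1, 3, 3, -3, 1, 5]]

R3 := R3 − 2·R1
  [  1  -3  -3   0  0  -13 ]
  [  0   1   0   0  0    3 ]
  [  0  -1   0   1  0   -1 ]
  [ -1   3   3  -3  1    5 ]
R4 := R4 + R1
  [ 1  -3  -3   0  0  -13 ]
  [ 0   1   0   0  0    3 ]
  [ 0  -1   0   1  0   -1 ]
  [ 0   0   0  -3  1   -8 ]
R3 := R3 + R2
  [ 1  -3  -3   0  0  -13 ]
  [ 0   1   0   0  0    3 ]
  [ 0   0   0   1  0    2 ]
  [ 0   0   0  -3  1   -8 ]
R4 := R4 + 3·R3
  [ 1  -3  -3  0  0  -13 ]
  [ 0   1   0  0  0    3 ]
  [ 0   0   0  1  0    2 ]
  [ 0   0   0  0  1   -2 ]
R1 := R1 + 3·R2
  [ 1  0  -3  0  0  -4 ]
  [ 0  1   0  0  0   3 ]
  [ 0  0   0  1  0   2 ]
  [ 0  0   0  0  1  -2 ]

[[1, 0, -3, 0, 0, -4], [0, 1, 0, 0, 0, 3], [0, 0, 0, 1, 0, 2], [0, 0, 0, 0, 1, -2]]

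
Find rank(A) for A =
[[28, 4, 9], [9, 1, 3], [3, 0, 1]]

R1 → 1/28·R1
  [ 1  1/7  9/28 ]
  [ 9    1     3 ]
  [ 3    0     1 ]
R2 → R2 − 9·R1
  [ 1   1/7  9/28 ]
  [ 0  -2/7  3/28 ]
  [ 3     0     1 ]
R3 → R3 − 3·R1
  [ 1   1/7  9/28 ]
  [ 0  -2/7  3/28 ]
  [ 0  -3/7  1/28 ]
R2 → -7/2·R2
  [ 1   1/7  9/28 ]
  [ 0     1  -3/8 ]
  [ 0  -3/7  1/28 ]
R3 → R3 + 3/7·R2
  [ 1  1/7  9/28 ]
  [ 0    1  -3/8 ]
  [ 0    0  -1/8 ]
R3 → -8·R3
  [ 1  1/7  9/28 ]
  [ 0    1  -3/8 ]
  [ 0    0     1 ]
R2 → R2 + 3/8·R3
  [ 1  1/7  9/28 ]
  [ 0    1     0 ]
  [ 0    0     1 ]
R1 → R1 − 9/28·R3
  [ 1  1/7  0 ]
  [ 0    1  0 ]
  [ 0    0  1 ]
R1 → R1 − 1/7·R2
  [ 1  0  0 ]
  [ 0  1  0 ]
  [ 0  0  1 ]
The reduced form has 3 nonzero rows.

rank = 3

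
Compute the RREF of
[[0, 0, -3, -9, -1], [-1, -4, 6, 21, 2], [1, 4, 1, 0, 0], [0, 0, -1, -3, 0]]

R1 <-> R2
  [ -1  -4   6  21   2 ]
  [  0   0  -3  -9  -1 ]
  [  1   4   1   0   0 ]
  [  0   0  -1  -3   0 ]
R1 ← -1·R1
  [ 1  4  -6  -21  -2 ]
  [ 0  0  -3   -9  -1 ]
  [ 1  4   1    0   0 ]
  [ 0  0  -1   -3   0 ]
R3 ← R3 − R1
  [ 1  4  -6  -21  -2 ]
  [ 0  0  -3   -9  -1 ]
  [ 0  0   7   21   2 ]
  [ 0  0  -1   -3   0 ]
R2 ← -1/3·R2
  [ 1  4  -6  -21   -2 ]
  [ 0  0   1    3  1/3 ]
  [ 0  0   7   21    2 ]
  [ 0  0  -1   -3    0 ]
R3 ← R3 − 7·R2
  [ 1  4  -6  -21    -2 ]
  [ 0  0   1    3   1/3 ]
  [ 0  0   0    0  -1/3 ]
  [ 0  0  -1   -3     0 ]
R4 ← R4 + R2
  [ 1  4  -6  -21    -2 ]
  [ 0  0   1    3   1/3 ]
  [ 0  0   0    0  -1/3 ]
  [ 0  0   0    0   1/3 ]
R3 ← -3·R3
  [ 1  4  -6  -21   -2 ]
  [ 0  0   1    3  1/3 ]
  [ 0  0   0    0    1 ]
  [ 0  0   0    0  1/3 ]
R4 ← R4 − 1/3·R3
  [ 1  4  -6  -21   -2 ]
  [ 0  0   1    3  1/3 ]
  [ 0  0   0    0    1 ]
  [ 0  0   0    0    0 ]
R2 ← R2 − 1/3·R3
  [ 1  4  -6  -21  -2 ]
  [ 0  0   1    3   0 ]
  [ 0  0   0    0   1 ]
  [ 0  0   0    0   0 ]
R1 ← R1 + 2·R3
  [ 1  4  -6  -21  0 ]
  [ 0  0   1    3  0 ]
  [ 0  0   0    0  1 ]
  [ 0  0   0    0  0 ]
R1 ← R1 + 6·R2
  [ 1  4  0  -3  0 ]
  [ 0  0  1   3  0 ]
  [ 0  0  0   0  1 ]
  [ 0  0  0   0  0 ]

[[1, 4, 0, -3, 0], [0, 0, 1, 3, 0], [0, 0, 0, 0, 1], [0, 0, 0, 0, 0]]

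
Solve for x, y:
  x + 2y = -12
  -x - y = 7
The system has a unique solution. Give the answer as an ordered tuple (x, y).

(-2, -5)

Form the augmented matrix and row-reduce:
  [  1   2  |  -12 ]
  [ -1  -1  |    7 ]
R2 := R2 + R1
  [ 1  2  |  -12 ]
  [ 0  1  |   -5 ]
R1 := R1 − 2·R2
  [ 1  0  |  -2 ]
  [ 0  1  |  -5 ]
Reading off the last column: x = -2, y = -5.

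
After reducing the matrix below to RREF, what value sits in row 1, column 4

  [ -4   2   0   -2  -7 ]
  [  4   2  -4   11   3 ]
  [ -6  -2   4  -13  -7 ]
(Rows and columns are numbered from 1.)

R1 := -1/4·R1
R2 := R2 − 4·R1
R3 := R3 + 6·R1
R2 := 1/4·R2
R3 := R3 + 5·R2
R3 := -1·R3
R2 := R2 + R3
R1 := R1 + 1/2·R2

1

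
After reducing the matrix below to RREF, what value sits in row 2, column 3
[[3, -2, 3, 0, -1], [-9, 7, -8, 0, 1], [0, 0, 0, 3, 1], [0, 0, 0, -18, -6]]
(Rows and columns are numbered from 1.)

1

R1 -> 1/3·R1
  [  1  -2/3   1    0  -1/3 ]
  [ -9     7  -8    0     1 ]
  [  0     0   0    3     1 ]
  [  0     0   0  -18    -6 ]
R2 -> R2 + 9·R1
  [ 1  -2/3  1    0  -1/3 ]
  [ 0     1  1    0    -2 ]
  [ 0     0  0    3     1 ]
  [ 0     0  0  -18    -6 ]
R3 -> 1/3·R3
  [ 1  -2/3  1    0  -1/3 ]
  [ 0     1  1    0    -2 ]
  [ 0     0  0    1   1/3 ]
  [ 0     0  0  -18    -6 ]
R4 -> R4 + 18·R3
  [ 1  -2/3  1  0  -1/3 ]
  [ 0     1  1  0    -2 ]
  [ 0     0  0  1   1/3 ]
  [ 0     0  0  0     0 ]
R1 -> R1 + 2/3·R2
  [ 1  0  5/3  0  -5/3 ]
  [ 0  1    1  0    -2 ]
  [ 0  0    0  1   1/3 ]
  [ 0  0    0  0     0 ]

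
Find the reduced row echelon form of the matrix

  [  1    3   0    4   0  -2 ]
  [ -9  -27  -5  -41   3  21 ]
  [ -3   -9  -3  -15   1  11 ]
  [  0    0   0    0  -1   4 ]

[[1, 3, 0, 4, 0, -2], [0, 0, 1, 1, 0, -3], [0, 0, 0, 0, 1, -4], [0, 0, 0, 0, 0, 0]]

Add 9 times r1 to r2.
  [  1   3   0    4   0  -2 ]
  [  0   0  -5   -5   3   3 ]
  [ -3  -9  -3  -15   1  11 ]
  [  0   0   0    0  -1   4 ]
Add 3 times r1 to r3.
  [ 1  3   0   4   0  -2 ]
  [ 0  0  -5  -5   3   3 ]
  [ 0  0  -3  -3   1   5 ]
  [ 0  0   0   0  -1   4 ]
Multiply r2 by -1/5.
  [ 1  3   0   4     0    -2 ]
  [ 0  0   1   1  -3/5  -3/5 ]
  [ 0  0  -3  -3     1     5 ]
  [ 0  0   0   0    -1     4 ]
Add 3 times r2 to r3.
  [ 1  3  0  4     0    -2 ]
  [ 0  0  1  1  -3/5  -3/5 ]
  [ 0  0  0  0  -4/5  16/5 ]
  [ 0  0  0  0    -1     4 ]
Multiply r3 by -5/4.
  [ 1  3  0  4     0    -2 ]
  [ 0  0  1  1  -3/5  -3/5 ]
  [ 0  0  0  0     1    -4 ]
  [ 0  0  0  0    -1     4 ]
Add r3 to r4.
  [ 1  3  0  4     0    -2 ]
  [ 0  0  1  1  -3/5  -3/5 ]
  [ 0  0  0  0     1    -4 ]
  [ 0  0  0  0     0     0 ]
Add 3/5 times r3 to r2.
  [ 1  3  0  4  0  -2 ]
  [ 0  0  1  1  0  -3 ]
  [ 0  0  0  0  1  -4 ]
  [ 0  0  0  0  0   0 ]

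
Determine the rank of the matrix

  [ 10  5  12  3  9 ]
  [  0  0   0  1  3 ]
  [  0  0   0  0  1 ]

r1 := 1/10·r1
  [ 1  1/2  6/5  3/10  9/10 ]
  [ 0    0    0     1     3 ]
  [ 0    0    0     0     1 ]
r2 := r2 − 3·r3
  [ 1  1/2  6/5  3/10  9/10 ]
  [ 0    0    0     1     0 ]
  [ 0    0    0     0     1 ]
r1 := r1 − 9/10·r3
  [ 1  1/2  6/5  3/10  0 ]
  [ 0    0    0     1  0 ]
  [ 0    0    0     0  1 ]
r1 := r1 − 3/10·r2
  [ 1  1/2  6/5  0  0 ]
  [ 0    0    0  1  0 ]
  [ 0    0    0  0  1 ]
The reduced form has 3 nonzero rows.

rank = 3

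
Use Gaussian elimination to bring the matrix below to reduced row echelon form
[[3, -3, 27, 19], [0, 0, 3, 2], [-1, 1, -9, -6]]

[[1, -1, 0, 0], [0, 0, 1, 0], [0, 0, 0, 1]]

ρ1 ← 1/3·ρ1
  [  1  -1   9  19/3 ]
  [  0   0   3     2 ]
  [ -1   1  -9    -6 ]
ρ3 ← ρ3 + ρ1
  [ 1  -1  9  19/3 ]
  [ 0   0  3     2 ]
  [ 0   0  0   1/3 ]
ρ2 ← 1/3·ρ2
  [ 1  -1  9  19/3 ]
  [ 0   0  1   2/3 ]
  [ 0   0  0   1/3 ]
ρ3 ← 3·ρ3
  [ 1  -1  9  19/3 ]
  [ 0   0  1   2/3 ]
  [ 0   0  0     1 ]
ρ2 ← ρ2 − 2/3·ρ3
  [ 1  -1  9  19/3 ]
  [ 0   0  1     0 ]
  [ 0   0  0     1 ]
ρ1 ← ρ1 − 19/3·ρ3
  [ 1  -1  9  0 ]
  [ 0   0  1  0 ]
  [ 0   0  0  1 ]
ρ1 ← ρ1 − 9·ρ2
  [ 1  -1  0  0 ]
  [ 0   0  1  0 ]
  [ 0   0  0  1 ]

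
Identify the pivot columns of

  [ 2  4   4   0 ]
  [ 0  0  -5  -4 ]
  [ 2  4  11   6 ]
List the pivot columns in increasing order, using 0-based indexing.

0, 2, 3

Multiply r1 by 1/2.
  [ 1  2   2   0 ]
  [ 0  0  -5  -4 ]
  [ 2  4  11   6 ]
Subtract 2 times r1 from r3.
  [ 1  2   2   0 ]
  [ 0  0  -5  -4 ]
  [ 0  0   7   6 ]
Multiply r2 by -1/5.
  [ 1  2  2    0 ]
  [ 0  0  1  4/5 ]
  [ 0  0  7    6 ]
Subtract 7 times r2 from r3.
  [ 1  2  2    0 ]
  [ 0  0  1  4/5 ]
  [ 0  0  0  2/5 ]
Multiply r3 by 5/2.
  [ 1  2  2    0 ]
  [ 0  0  1  4/5 ]
  [ 0  0  0    1 ]
Subtract 4/5 times r3 from r2.
  [ 1  2  2  0 ]
  [ 0  0  1  0 ]
  [ 0  0  0  1 ]
Subtract 2 times r2 from r1.
  [ 1  2  0  0 ]
  [ 0  0  1  0 ]
  [ 0  0  0  1 ]
Pivot columns are the columns containing a leading 1.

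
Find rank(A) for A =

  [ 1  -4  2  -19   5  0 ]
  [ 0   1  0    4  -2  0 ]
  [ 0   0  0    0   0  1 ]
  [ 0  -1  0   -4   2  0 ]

ρ4 → ρ4 + ρ2
  [ 1  -4  2  -19   5  0 ]
  [ 0   1  0    4  -2  0 ]
  [ 0   0  0    0   0  1 ]
  [ 0   0  0    0   0  0 ]
ρ1 → ρ1 + 4·ρ2
  [ 1  0  2  -3  -3  0 ]
  [ 0  1  0   4  -2  0 ]
  [ 0  0  0   0   0  1 ]
  [ 0  0  0   0   0  0 ]
The reduced form has 3 nonzero rows.

rank = 3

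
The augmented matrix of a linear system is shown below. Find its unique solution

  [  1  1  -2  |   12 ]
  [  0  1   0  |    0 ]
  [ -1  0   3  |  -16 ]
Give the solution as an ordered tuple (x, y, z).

R3 → R3 + R1
  [ 1  1  -2  |  12 ]
  [ 0  1   0  |   0 ]
  [ 0  1   1  |  -4 ]
R3 → R3 − R2
  [ 1  1  -2  |  12 ]
  [ 0  1   0  |   0 ]
  [ 0  0   1  |  -4 ]
R1 → R1 + 2·R3
  [ 1  1  0  |   4 ]
  [ 0  1  0  |   0 ]
  [ 0  0  1  |  -4 ]
R1 → R1 − R2
  [ 1  0  0  |   4 ]
  [ 0  1  0  |   0 ]
  [ 0  0  1  |  -4 ]
Reading off the last column: x = 4, y = 0, z = -4.

(4, 0, -4)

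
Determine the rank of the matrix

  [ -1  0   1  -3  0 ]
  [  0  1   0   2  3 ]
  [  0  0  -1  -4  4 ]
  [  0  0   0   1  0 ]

Multiply R1 by -1.
  [ 1  0  -1   3  0 ]
  [ 0  1   0   2  3 ]
  [ 0  0  -1  -4  4 ]
  [ 0  0   0   1  0 ]
Multiply R3 by -1.
  [ 1  0  -1  3   0 ]
  [ 0  1   0  2   3 ]
  [ 0  0   1  4  -4 ]
  [ 0  0   0  1   0 ]
Subtract 4 times R4 from R3.
  [ 1  0  -1  3   0 ]
  [ 0  1   0  2   3 ]
  [ 0  0   1  0  -4 ]
  [ 0  0   0  1   0 ]
Subtract 2 times R4 from R2.
  [ 1  0  -1  3   0 ]
  [ 0  1   0  0   3 ]
  [ 0  0   1  0  -4 ]
  [ 0  0   0  1   0 ]
Subtract 3 times R4 from R1.
  [ 1  0  -1  0   0 ]
  [ 0  1   0  0   3 ]
  [ 0  0   1  0  -4 ]
  [ 0  0   0  1   0 ]
Add R3 to R1.
  [ 1  0  0  0  -4 ]
  [ 0  1  0  0   3 ]
  [ 0  0  1  0  -4 ]
  [ 0  0  0  1   0 ]
The reduced form has 4 nonzero rows.

rank = 4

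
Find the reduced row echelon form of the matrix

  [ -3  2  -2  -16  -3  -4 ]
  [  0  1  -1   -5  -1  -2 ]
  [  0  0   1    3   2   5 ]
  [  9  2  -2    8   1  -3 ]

[[1, 0, 0, 2, 1/3, 0], [0, 1, 0, -2, 1, 0], [0, 0, 1, 3, 2, 0], [0, 0, 0, 0, 0, 1]]

ρ1 ← -1/3·ρ1
  [ 1  -2/3  2/3  16/3   1  4/3 ]
  [ 0     1   -1    -5  -1   -2 ]
  [ 0     0    1     3   2    5 ]
  [ 9     2   -2     8   1   -3 ]
ρ4 ← ρ4 − 9·ρ1
  [ 1  -2/3  2/3  16/3   1  4/3 ]
  [ 0     1   -1    -5  -1   -2 ]
  [ 0     0    1     3   2    5 ]
  [ 0     8   -8   -40  -8  -15 ]
ρ4 ← ρ4 − 8·ρ2
  [ 1  -2/3  2/3  16/3   1  4/3 ]
  [ 0     1   -1    -5  -1   -2 ]
  [ 0     0    1     3   2    5 ]
  [ 0     0    0     0   0    1 ]
ρ3 ← ρ3 − 5·ρ4
  [ 1  -2/3  2/3  16/3   1  4/3 ]
  [ 0     1   -1    -5  -1   -2 ]
  [ 0     0    1     3   2    0 ]
  [ 0     0    0     0   0    1 ]
ρ2 ← ρ2 + 2·ρ4
  [ 1  -2/3  2/3  16/3   1  4/3 ]
  [ 0     1   -1    -5  -1    0 ]
  [ 0     0    1     3   2    0 ]
  [ 0     0    0     0   0    1 ]
ρ1 ← ρ1 − 4/3·ρ4
  [ 1  -2/3  2/3  16/3   1  0 ]
  [ 0     1   -1    -5  -1  0 ]
  [ 0     0    1     3   2  0 ]
  [ 0     0    0     0   0  1 ]
ρ2 ← ρ2 + ρ3
  [ 1  -2/3  2/3  16/3  1  0 ]
  [ 0     1    0    -2  1  0 ]
  [ 0     0    1     3  2  0 ]
  [ 0     0    0     0  0  1 ]
ρ1 ← ρ1 − 2/3·ρ3
  [ 1  -2/3  0  10/3  -1/3  0 ]
  [ 0     1  0    -2     1  0 ]
  [ 0     0  1     3     2  0 ]
  [ 0     0  0     0     0  1 ]
ρ1 ← ρ1 + 2/3·ρ2
  [ 1  0  0   2  1/3  0 ]
  [ 0  1  0  -2    1  0 ]
  [ 0  0  1   3    2  0 ]
  [ 0  0  0   0    0  1 ]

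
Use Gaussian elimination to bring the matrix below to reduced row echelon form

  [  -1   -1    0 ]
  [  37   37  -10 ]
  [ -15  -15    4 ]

[[1, 1, 0], [0, 0, 1], [0, 0, 0]]

Multiply ρ1 by -1.
  [   1    1    0 ]
  [  37   37  -10 ]
  [ -15  -15    4 ]
Subtract 37 times ρ1 from ρ2.
  [   1    1    0 ]
  [   0    0  -10 ]
  [ -15  -15    4 ]
Add 15 times ρ1 to ρ3.
  [ 1  1    0 ]
  [ 0  0  -10 ]
  [ 0  0    4 ]
Multiply ρ2 by -1/10.
  [ 1  1  0 ]
  [ 0  0  1 ]
  [ 0  0  4 ]
Subtract 4 times ρ2 from ρ3.
  [ 1  1  0 ]
  [ 0  0  1 ]
  [ 0  0  0 ]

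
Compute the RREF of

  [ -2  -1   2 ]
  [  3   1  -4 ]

r1 := -1/2·r1
r2 := r2 − 3·r1
r2 := -2·r2
r1 := r1 − 1/2·r2

[[1, 0, -2], [0, 1, 2]]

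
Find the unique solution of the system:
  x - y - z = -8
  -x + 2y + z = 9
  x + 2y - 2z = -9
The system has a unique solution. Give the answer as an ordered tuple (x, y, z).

(-3, 1, 4)

Form the augmented matrix and row-reduce:
  [  1  -1  -1  |  -8 ]
  [ -1   2   1  |   9 ]
  [  1   2  -2  |  -9 ]
R2 -> R2 + R1
  [ 1  -1  -1  |  -8 ]
  [ 0   1   0  |   1 ]
  [ 1   2  -2  |  -9 ]
R3 -> R3 − R1
  [ 1  -1  -1  |  -8 ]
  [ 0   1   0  |   1 ]
  [ 0   3  -1  |  -1 ]
R3 -> R3 − 3·R2
  [ 1  -1  -1  |  -8 ]
  [ 0   1   0  |   1 ]
  [ 0   0  -1  |  -4 ]
R3 -> -1·R3
  [ 1  -1  -1  |  -8 ]
  [ 0   1   0  |   1 ]
  [ 0   0   1  |   4 ]
R1 -> R1 + R3
  [ 1  -1  0  |  -4 ]
  [ 0   1  0  |   1 ]
  [ 0   0  1  |   4 ]
R1 -> R1 + R2
  [ 1  0  0  |  -3 ]
  [ 0  1  0  |   1 ]
  [ 0  0  1  |   4 ]
Reading off the last column: x = -3, y = 1, z = 4.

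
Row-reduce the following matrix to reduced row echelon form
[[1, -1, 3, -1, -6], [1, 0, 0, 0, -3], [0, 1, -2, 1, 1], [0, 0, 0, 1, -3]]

r2 := r2 − r1
  [ 1  -1   3  -1  -6 ]
  [ 0   1  -3   1   3 ]
  [ 0   1  -2   1   1 ]
  [ 0   0   0   1  -3 ]
r3 := r3 − r2
  [ 1  -1   3  -1  -6 ]
  [ 0   1  -3   1   3 ]
  [ 0   0   1   0  -2 ]
  [ 0   0   0   1  -3 ]
r2 := r2 − r4
  [ 1  -1   3  -1  -6 ]
  [ 0   1  -3   0   6 ]
  [ 0   0   1   0  -2 ]
  [ 0   0   0   1  -3 ]
r1 := r1 + r4
  [ 1  -1   3  0  -9 ]
  [ 0   1  -3  0   6 ]
  [ 0   0   1  0  -2 ]
  [ 0   0   0  1  -3 ]
r2 := r2 + 3·r3
  [ 1  -1  3  0  -9 ]
  [ 0   1  0  0   0 ]
  [ 0   0  1  0  -2 ]
  [ 0   0  0  1  -3 ]
r1 := r1 − 3·r3
  [ 1  -1  0  0  -3 ]
  [ 0   1  0  0   0 ]
  [ 0   0  1  0  -2 ]
  [ 0   0  0  1  -3 ]
r1 := r1 + r2
  [ 1  0  0  0  -3 ]
  [ 0  1  0  0   0 ]
  [ 0  0  1  0  -2 ]
  [ 0  0  0  1  -3 ]

[[1, 0, 0, 0, -3], [0, 1, 0, 0, 0], [0, 0, 1, 0, -2], [0, 0, 0, 1, -3]]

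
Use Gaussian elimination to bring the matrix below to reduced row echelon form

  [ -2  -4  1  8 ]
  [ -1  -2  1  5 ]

[[1, 2, 0, -3], [0, 0, 1, 2]]

Multiply R1 by -1/2.
  [  1   2  -1/2  -4 ]
  [ -1  -2     1   5 ]
Add R1 to R2.
  [ 1  2  -1/2  -4 ]
  [ 0  0   1/2   1 ]
Multiply R2 by 2.
  [ 1  2  -1/2  -4 ]
  [ 0  0     1   2 ]
Add 1/2 times R2 to R1.
  [ 1  2  0  -3 ]
  [ 0  0  1   2 ]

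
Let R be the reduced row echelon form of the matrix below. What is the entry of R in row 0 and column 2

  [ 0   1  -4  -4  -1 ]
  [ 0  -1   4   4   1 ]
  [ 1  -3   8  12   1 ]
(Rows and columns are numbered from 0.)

-4

r1 ↔ r3
  [ 1  -3   8  12   1 ]
  [ 0  -1   4   4   1 ]
  [ 0   1  -4  -4  -1 ]
r2 -> -1·r2
  [ 1  -3   8  12   1 ]
  [ 0   1  -4  -4  -1 ]
  [ 0   1  -4  -4  -1 ]
r3 -> r3 − r2
  [ 1  -3   8  12   1 ]
  [ 0   1  -4  -4  -1 ]
  [ 0   0   0   0   0 ]
r1 -> r1 + 3·r2
  [ 1  0  -4   0  -2 ]
  [ 0  1  -4  -4  -1 ]
  [ 0  0   0   0   0 ]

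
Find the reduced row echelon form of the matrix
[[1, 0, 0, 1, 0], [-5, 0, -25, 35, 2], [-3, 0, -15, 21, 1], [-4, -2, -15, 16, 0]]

[[1, 0, 0, 1, 0], [0, 1, 0, 2, 0], [0, 0, 1, -8/5, 0], [0, 0, 0, 0, 1]]

Add 5 times ρ1 to ρ2.
  [  1   0    0   1  0 ]
  [  0   0  -25  40  2 ]
  [ -3   0  -15  21  1 ]
  [ -4  -2  -15  16  0 ]
Add 3 times ρ1 to ρ3.
  [  1   0    0   1  0 ]
  [  0   0  -25  40  2 ]
  [  0   0  -15  24  1 ]
  [ -4  -2  -15  16  0 ]
Add 4 times ρ1 to ρ4.
  [ 1   0    0   1  0 ]
  [ 0   0  -25  40  2 ]
  [ 0   0  -15  24  1 ]
  [ 0  -2  -15  20  0 ]
Swap ρ2 and ρ4.
  [ 1   0    0   1  0 ]
  [ 0  -2  -15  20  0 ]
  [ 0   0  -15  24  1 ]
  [ 0   0  -25  40  2 ]
Multiply ρ2 by -1/2.
  [ 1  0     0    1  0 ]
  [ 0  1  15/2  -10  0 ]
  [ 0  0   -15   24  1 ]
  [ 0  0   -25   40  2 ]
Multiply ρ3 by -1/15.
  [ 1  0     0     1      0 ]
  [ 0  1  15/2   -10      0 ]
  [ 0  0     1  -8/5  -1/15 ]
  [ 0  0   -25    40      2 ]
Add 25 times ρ3 to ρ4.
  [ 1  0     0     1      0 ]
  [ 0  1  15/2   -10      0 ]
  [ 0  0     1  -8/5  -1/15 ]
  [ 0  0     0     0    1/3 ]
Multiply ρ4 by 3.
  [ 1  0     0     1      0 ]
  [ 0  1  15/2   -10      0 ]
  [ 0  0     1  -8/5  -1/15 ]
  [ 0  0     0     0      1 ]
Add 1/15 times ρ4 to ρ3.
  [ 1  0     0     1  0 ]
  [ 0  1  15/2   -10  0 ]
  [ 0  0     1  -8/5  0 ]
  [ 0  0     0     0  1 ]
Subtract 15/2 times ρ3 from ρ2.
  [ 1  0  0     1  0 ]
  [ 0  1  0     2  0 ]
  [ 0  0  1  -8/5  0 ]
  [ 0  0  0     0  1 ]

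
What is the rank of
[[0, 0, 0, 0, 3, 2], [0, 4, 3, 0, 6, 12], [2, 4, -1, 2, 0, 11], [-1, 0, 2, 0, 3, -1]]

Swap r1 and r3.
Multiply r1 by 1/2.
Add r1 to r4.
Multiply r2 by 1/4.
Subtract 2 times r2 from r4.
Swap r3 and r4.
Multiply r4 by 1/3.
Subtract 3/2 times r4 from r2.
Subtract r3 from r1.
Subtract 2 times r2 from r1.
The reduced form has 4 nonzero rows.

rank = 4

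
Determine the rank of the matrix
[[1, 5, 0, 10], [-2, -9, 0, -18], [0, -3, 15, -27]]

Add 2 times ρ1 to ρ2.
  [ 1   5   0   10 ]
  [ 0   1   0    2 ]
  [ 0  -3  15  -27 ]
Add 3 times ρ2 to ρ3.
  [ 1  5   0   10 ]
  [ 0  1   0    2 ]
  [ 0  0  15  -21 ]
Multiply ρ3 by 1/15.
  [ 1  5  0    10 ]
  [ 0  1  0     2 ]
  [ 0  0  1  -7/5 ]
Subtract 5 times ρ2 from ρ1.
  [ 1  0  0     0 ]
  [ 0  1  0     2 ]
  [ 0  0  1  -7/5 ]
The reduced form has 3 nonzero rows.

rank = 3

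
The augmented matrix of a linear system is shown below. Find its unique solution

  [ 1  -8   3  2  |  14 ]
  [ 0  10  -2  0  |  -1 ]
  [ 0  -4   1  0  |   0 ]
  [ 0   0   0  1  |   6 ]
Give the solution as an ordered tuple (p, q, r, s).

(4, -1/2, -2, 6)

Multiply R2 by 1/10.
  [ 1  -8     3  2  |     14 ]
  [ 0   1  -1/5  0  |  -1/10 ]
  [ 0  -4     1  0  |      0 ]
  [ 0   0     0  1  |      6 ]
Add 4 times R2 to R3.
  [ 1  -8     3  2  |     14 ]
  [ 0   1  -1/5  0  |  -1/10 ]
  [ 0   0   1/5  0  |   -2/5 ]
  [ 0   0     0  1  |      6 ]
Multiply R3 by 5.
  [ 1  -8     3  2  |     14 ]
  [ 0   1  -1/5  0  |  -1/10 ]
  [ 0   0     1  0  |     -2 ]
  [ 0   0     0  1  |      6 ]
Subtract 2 times R4 from R1.
  [ 1  -8     3  0  |      2 ]
  [ 0   1  -1/5  0  |  -1/10 ]
  [ 0   0     1  0  |     -2 ]
  [ 0   0     0  1  |      6 ]
Add 1/5 times R3 to R2.
  [ 1  -8  3  0  |     2 ]
  [ 0   1  0  0  |  -1/2 ]
  [ 0   0  1  0  |    -2 ]
  [ 0   0  0  1  |     6 ]
Subtract 3 times R3 from R1.
  [ 1  -8  0  0  |     8 ]
  [ 0   1  0  0  |  -1/2 ]
  [ 0   0  1  0  |    -2 ]
  [ 0   0  0  1  |     6 ]
Add 8 times R2 to R1.
  [ 1  0  0  0  |     4 ]
  [ 0  1  0  0  |  -1/2 ]
  [ 0  0  1  0  |    -2 ]
  [ 0  0  0  1  |     6 ]
Reading off the last column: p = 4, q = -1/2, r = -2, s = 6.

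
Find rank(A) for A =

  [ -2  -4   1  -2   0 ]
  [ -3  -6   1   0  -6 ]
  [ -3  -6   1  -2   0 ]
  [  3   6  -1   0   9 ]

ρ1 → -1/2·ρ1
  [  1   2  -1/2   1   0 ]
  [ -3  -6     1   0  -6 ]
  [ -3  -6     1  -2   0 ]
  [  3   6    -1   0   9 ]
ρ2 → ρ2 + 3·ρ1
  [  1   2  -1/2   1   0 ]
  [  0   0  -1/2   3  -6 ]
  [ -3  -6     1  -2   0 ]
  [  3   6    -1   0   9 ]
ρ3 → ρ3 + 3·ρ1
  [ 1  2  -1/2  1   0 ]
  [ 0  0  -1/2  3  -6 ]
  [ 0  0  -1/2  1   0 ]
  [ 3  6    -1  0   9 ]
ρ4 → ρ4 − 3·ρ1
  [ 1  2  -1/2   1   0 ]
  [ 0  0  -1/2   3  -6 ]
  [ 0  0  -1/2   1   0 ]
  [ 0  0   1/2  -3   9 ]
ρ2 → -2·ρ2
  [ 1  2  -1/2   1   0 ]
  [ 0  0     1  -6  12 ]
  [ 0  0  -1/2   1   0 ]
  [ 0  0   1/2  -3   9 ]
ρ3 → ρ3 + 1/2·ρ2
  [ 1  2  -1/2   1   0 ]
  [ 0  0     1  -6  12 ]
  [ 0  0     0  -2   6 ]
  [ 0  0   1/2  -3   9 ]
ρ4 → ρ4 − 1/2·ρ2
  [ 1  2  -1/2   1   0 ]
  [ 0  0     1  -6  12 ]
  [ 0  0     0  -2   6 ]
  [ 0  0     0   0   3 ]
ρ3 → -1/2·ρ3
  [ 1  2  -1/2   1   0 ]
  [ 0  0     1  -6  12 ]
  [ 0  0     0   1  -3 ]
  [ 0  0     0   0   3 ]
ρ4 → 1/3·ρ4
  [ 1  2  -1/2   1   0 ]
  [ 0  0     1  -6  12 ]
  [ 0  0     0   1  -3 ]
  [ 0  0     0   0   1 ]
ρ3 → ρ3 + 3·ρ4
  [ 1  2  -1/2   1   0 ]
  [ 0  0     1  -6  12 ]
  [ 0  0     0   1   0 ]
  [ 0  0     0   0   1 ]
ρ2 → ρ2 − 12·ρ4
  [ 1  2  -1/2   1  0 ]
  [ 0  0     1  -6  0 ]
  [ 0  0     0   1  0 ]
  [ 0  0     0   0  1 ]
ρ2 → ρ2 + 6·ρ3
  [ 1  2  -1/2  1  0 ]
  [ 0  0     1  0  0 ]
  [ 0  0     0  1  0 ]
  [ 0  0     0  0  1 ]
ρ1 → ρ1 − ρ3
  [ 1  2  -1/2  0  0 ]
  [ 0  0     1  0  0 ]
  [ 0  0     0  1  0 ]
  [ 0  0     0  0  1 ]
ρ1 → ρ1 + 1/2·ρ2
  [ 1  2  0  0  0 ]
  [ 0  0  1  0  0 ]
  [ 0  0  0  1  0 ]
  [ 0  0  0  0  1 ]
The reduced form has 4 nonzero rows.

rank = 4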